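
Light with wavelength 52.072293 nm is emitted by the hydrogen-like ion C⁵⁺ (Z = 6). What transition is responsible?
n = 4 → n = 3

First, find the photon energy from the wavelength (hc = 1239.84 eV·nm):
E = hc/λ = 1239.84 eV·nm / 52.072293 nm = 23.809975 eV

The energy levels of C⁵⁺ satisfy E_n = -13.6057 × 6² / n² eV, so an emission n_i → n_f releases
ΔE = 13.6057 × 6² × (1/n_f² − 1/n_i²) eV.

Setting ΔE equal to the photon energy:
1/n_f² − 1/n_i² = 23.809975 / (13.6057 × 6²) = 0.048611111

Since 1/n_i² must be positive, we need 1/n_f² > 0.048611111, i.e. n_f ≤ 4. For each allowed n_f, solve n_i = (1/n_f² − 0.048611111)^(−1/2) and check whether it is a whole number:
  n_f = 1: 1/n_i² = 1.000000000 − 0.048611111 = 0.951388889 → n_i = 1.025  (not an integer) ✗
  n_f = 2: 1/n_i² = 0.250000000 − 0.048611111 = 0.201388889 → n_i = 2.228  (not an integer) ✗
  n_f = 3: 1/n_i² = 0.111111111 − 0.048611111 = 0.062500000 → n_i = 4.000  → integer, n_i = 4 ✓
  n_f = 4: 1/n_i² = 0.062500000 − 0.048611111 = 0.013888889 → n_i = 8.485  (not an integer) ✗

Only n_f = 3 gives an integer upper level, n_i = 4.

The transition is from n = 4 to n = 3 (emission).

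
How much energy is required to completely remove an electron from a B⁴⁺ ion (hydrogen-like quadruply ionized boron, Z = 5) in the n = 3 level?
37.793611 eV

The ionization energy is the energy needed to remove the electron completely (n → ∞).

For a hydrogen-like ion with Z = 5, E_n = -13.6057 Z² / n² eV.

At n = 3: E_3 = -13.6057 × 5² / 3² = -37.793611111 eV
At n = ∞: E_∞ = 0 eV

Ionization energy = E_∞ - E_3 = 0 - (-37.793611111) = 37.793611111 eV
Ionization energy ≈ 37.793611 eV

This is also called the binding energy of the electron in state n = 3.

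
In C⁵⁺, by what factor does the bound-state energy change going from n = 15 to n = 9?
2.777778

Using E_n = -13.6057 Z² / n² eV with Z = 6:

E_9 = -13.6057 × 6² / 9² = -489.8052 / 81 = -6.046977777778 eV
E_15 = -13.6057 × 6² / 15² = -489.8052 / 225 = -2.176912000000 eV

The ratio is:
E_9/E_15 = (-6.046977777778) / (-2.176912000000)
E_9/E_15 = (-489.8052/81) / (-489.8052/225)
E_9/E_15 = 225/81
E_9/E_15 = 2.777778
(Note: the Z² factors cancel in the ratio.)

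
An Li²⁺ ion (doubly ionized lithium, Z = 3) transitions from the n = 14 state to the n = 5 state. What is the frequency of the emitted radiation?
1.03328e+15 Hz

First, find the transition energy:
E_14 = -13.6057 × 3² / 14² = -0.62475153 eV
E_5 = -13.6057 × 3² / 5² = -4.89805200 eV
|ΔE| = |E_5 - E_14| = 4.27330047 eV

Convert to Joules: E = 4.27330047 eV × (1.602177 × 10⁻¹⁹ J/eV) = 6.8465837e-19 J

Using E = hf:
f = E/h = 6.8465837e-19 J / (6.62607 × 10⁻³⁴ J·s)
f = 1.03328e+15 Hz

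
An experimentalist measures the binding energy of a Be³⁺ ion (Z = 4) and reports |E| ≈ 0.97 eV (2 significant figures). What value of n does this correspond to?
n = 15

The exact energy levels follow E_n = -13.6057 Z² / n² eV with Z = 4.

The measured value (-0.97 eV) is reported to only 2 significant figures, so we must test candidate n values and see which one matches to that precision.

Candidate energies:
  n = 13:  E = -13.6057 × 4² / 13² = -1.28811 eV
  n = 14:  E = -13.6057 × 4² / 14² = -1.11067 eV
  n = 15:  E = -13.6057 × 4² / 15² = -0.96752 eV  ← matches
  n = 16:  E = -13.6057 × 4² / 16² = -0.85036 eV
  n = 17:  E = -13.6057 × 4² / 17² = -0.75326 eV

Checking against the measurement of -0.97 eV (2 sig figs), only n = 15 agrees:
E_15 = -0.96752 eV, which rounds to -0.97 eV ✓

Therefore n = 15.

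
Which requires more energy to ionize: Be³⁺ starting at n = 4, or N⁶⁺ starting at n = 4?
N⁶⁺ at n = 4 (E = -41.67 eV)

Using E_n = -13.6057 Z² / n² eV:

Be³⁺ (Z = 4) at n = 4:
E = -13.6057 × 4² / 4² = -13.6057 × 16 / 16 = -13.60570 eV

N⁶⁺ (Z = 7) at n = 4:
E = -13.6057 × 7² / 4² = -13.6057 × 49 / 16 = -41.66746 eV

Since -41.66746 eV < -13.60570 eV,
N⁶⁺ at n = 4 is more tightly bound (requires more energy to ionize).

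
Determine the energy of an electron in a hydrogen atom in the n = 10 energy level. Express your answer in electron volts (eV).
-0.13606 eV

The energy levels of a hydrogen-like atom are given by:
E_n = -13.6057 eV / n²

For n = 10:
E_10 = -13.6057 eV / 10²
E_10 = -13.6057 eV / 100
E_10 = -0.13606 eV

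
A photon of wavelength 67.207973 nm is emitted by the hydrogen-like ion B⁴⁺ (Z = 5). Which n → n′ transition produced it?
n = 11 → n = 4

First, find the photon energy from the wavelength (hc = 1239.84 eV·nm):
E = hc/λ = 1239.84 eV·nm / 67.207973 nm = 18.447811 eV

The energy levels of B⁴⁺ satisfy E_n = -13.6057 × 5² / n² eV, so an emission n_i → n_f releases
ΔE = 13.6057 × 5² × (1/n_f² − 1/n_i²) eV.

Setting ΔE equal to the photon energy:
1/n_f² − 1/n_i² = 18.447811 / (13.6057 × 5²) = 0.054235537

Since 1/n_i² must be positive, we need 1/n_f² > 0.054235537, i.e. n_f ≤ 4. For each allowed n_f, solve n_i = (1/n_f² − 0.054235537)^(−1/2) and check whether it is a whole number:
  n_f = 1: 1/n_i² = 1.000000000 − 0.054235537 = 0.945764463 → n_i = 1.028  (not an integer) ✗
  n_f = 2: 1/n_i² = 0.250000000 − 0.054235537 = 0.195764463 → n_i = 2.260  (not an integer) ✗
  n_f = 3: 1/n_i² = 0.111111111 − 0.054235537 = 0.056875574 → n_i = 4.193  (not an integer) ✗
  n_f = 4: 1/n_i² = 0.062500000 − 0.054235537 = 0.008264463 → n_i = 11.000  → integer, n_i = 11 ✓

Only n_f = 4 gives an integer upper level, n_i = 11.

The transition is from n = 11 to n = 4 (emission).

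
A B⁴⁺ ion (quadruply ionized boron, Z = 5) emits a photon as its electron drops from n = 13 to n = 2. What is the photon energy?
83.0229 eV

The energy levels are E_n = -13.6057 Z² eV / n².

Energy at n = 13: E_13 = -13.6057 × 5² / 13² = -2.0126775 eV
Energy at n = 2: E_2 = -13.6057 × 5² / 2² = -85.0356250 eV

For emission (electron falling to lower state), the photon energy is:
E_photon = E_13 - E_2 = |-2.0126775 - (-85.0356250)|
E_photon = 83.0229 eV

This energy is carried away by the emitted photon.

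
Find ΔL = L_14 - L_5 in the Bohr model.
9.4911e-34 J·s (or 9ℏ)

In the Bohr model, L_n = nℏ where ℏ = 1.054572e-34 J·s.

L_14 = 14ℏ = 1.476401e-33 J·s
L_5 = 5ℏ = 5.272860e-34 J·s

ΔL = L_14 - L_5 = (14 - 5)ℏ = 9ℏ
ΔL = 9 × 1.054572e-34 J·s = 9.4911e-34 J·s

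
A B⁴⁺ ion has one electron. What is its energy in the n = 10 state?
-3.401425 eV

For hydrogen-like ions, the energy levels scale with Z²:
E_n = -13.6057 Z² / n² eV

For B⁴⁺ (Z = 5) at n = 10:
E_10 = -13.6057 × 5² / 10²
E_10 = -13.6057 × 25 / 100
E_10 = -340.1425 / 100
E_10 = -3.401425 eV

The energy is 25 times more negative than hydrogen at the same n due to the stronger nuclear charge.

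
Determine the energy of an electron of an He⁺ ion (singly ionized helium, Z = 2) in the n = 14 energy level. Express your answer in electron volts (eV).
-0.27767 eV

The energy levels of a hydrogen-like atom are given by:
E_n = -13.6057 Z² / n² eV  (with Z = 2 for He⁺)

For n = 14:
E_14 = -13.6057 × 2² / 14²
E_14 = -13.6057 × 4 / 196
E_14 = -0.27767 eV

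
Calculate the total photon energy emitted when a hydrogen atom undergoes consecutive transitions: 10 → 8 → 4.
0.71430 eV

The energy levels of hydrogen are E_n = -13.6057 / n² eV.

First transition (10 → 8):
ΔE₁ = |E_8 - E_10|
ΔE₁ = |-0.21258906250 - (-0.13605700000)| = 0.07653206 eV

Second transition (8 → 4):
ΔE₂ = |E_4 - E_8|
ΔE₂ = |-0.85035625000 - (-0.21258906250)| = 0.63776719 eV

Total energy released:
E_total = ΔE₁ + ΔE₂ = 0.07653206 + 0.63776719 = 0.71430 eV

Note: This equals the direct transition 10 → 4: 0.71430 eV ✓
Energy is conserved regardless of the path taken.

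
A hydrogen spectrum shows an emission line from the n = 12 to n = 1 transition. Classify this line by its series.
Lyman series

The spectral series in hydrogen are named based on the final (lower) energy level:
- Lyman series: n_final = 1 (ultraviolet)
- Balmer series: n_final = 2 (visible/near-UV)
- Paschen series: n_final = 3 (infrared)
- Brackett series: n_final = 4 (infrared)
- Pfund series: n_final = 5 (far infrared)

Since this transition ends at n = 1, it belongs to the Lyman series.

For reference, this 12 → 1 line has photon energy
ΔE = 13.6057 eV × (1/1² - 1/12²) = 13.51121597 eV,
corresponding to wavelength λ = hc/ΔE = 1239.84 eV·nm / 13.51121597 eV = 91.763762 nm in the ultraviolet region.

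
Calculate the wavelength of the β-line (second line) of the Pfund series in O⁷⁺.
72.676 nm

The lines of a series are numbered from the longest wavelength (smallest ΔE) outward; the second line is the transition from n = n_f + 2 to n_f.
The Pfund series has all transitions ending at n_f = 5.

For O⁷⁺ (Z = 8), the second line (β-line) is the jump from n = 7 to n = 5:
E_7 = -13.6057 × 8² / 7² = -17.77071 eV
E_5 = -13.6057 × 8² / 5² = -34.83059 eV
ΔE = E_7 - E_5 = 17.05988 eV

λ = hc/E = 1239.84 eV·nm / 17.05988 eV
λ = 72.676 nm

This is the β-line of the Pfund series in O⁷⁺.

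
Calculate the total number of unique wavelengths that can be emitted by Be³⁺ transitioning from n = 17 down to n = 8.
45

The electron can occupy levels n = 8, 9, ..., 17 during de-excitation — that is m = 17 - 8 + 1 = 10 distinct levels.

The number of distinct spectral lines equals the number of ways to choose 2 of these m levels (each pair gives one possible emission transition):

Number of lines = m(m-1)/2 = 10×9/2 = 45

These correspond to all possible transitions between the 10 levels:
17 → 16, 17 → 15, 17 → 14, 17 → 13, 17 → 12, 17 → 11, 17 → 10, 17 → 9...

Each transition produces a photon with a unique energy (and thus wavelength). This count does not depend on Z.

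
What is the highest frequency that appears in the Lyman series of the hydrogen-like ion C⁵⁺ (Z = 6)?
1.18e+17 Hz

The series limit corresponds to the transition from n = ∞ to n = 1.
This is the highest energy (shortest wavelength) transition in the Lyman series.

E_∞ = 0 eV
E_1 = -13.6057 × 6² / 1² = -489.80520000 eV

Energy at series limit:
ΔE = E_∞ - E_1 = 0 - (-489.80520000) = 489.80520000 eV
E = 489.80520000 eV × (1.602177 × 10⁻¹⁹ J/eV) = 7.8475e-17 J
f = E/h = 7.8475e-17 J / (6.62607 × 10⁻³⁴ J·s) = 1.18e+17 Hz

This energy equals the ionization energy from the n = 1 state of C⁵⁺.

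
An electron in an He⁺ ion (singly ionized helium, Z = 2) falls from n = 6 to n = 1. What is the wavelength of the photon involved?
23.433 nm

First, find the transition energy using E_n = -13.6057 Z² / n² eV:
E_6 = -13.6057 × 2² / 6² = -1.51174 eV
E_1 = -13.6057 × 2² / 1² = -54.42280 eV

Photon energy: |ΔE| = |E_1 - E_6| = 52.91106 eV

Convert to wavelength using E = hc/λ with hc = 1239.84 eV·nm:
λ = hc/E = 1239.84 eV·nm / 52.91106 eV
λ = 23.433 nm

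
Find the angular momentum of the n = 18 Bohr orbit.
1.90e-33 J·s (or 18ℏ)

In the Bohr model, angular momentum is quantized:
L = nℏ

where ℏ = h/(2π) = 1.0546e-34 J·s

For n = 18:
L = 18 × 1.0546e-34 J·s
L = 1.90e-33 J·s

This can also be written as L = 18ℏ.
The angular momentum is an integer multiple of the reduced Planck constant.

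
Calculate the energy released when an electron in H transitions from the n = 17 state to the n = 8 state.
0.165511 eV

The energy levels are E_n = -13.6057 eV / n².

Energy at n = 17: E_17 = -13.6057 / 17² = -0.047078547 eV
Energy at n = 8: E_8 = -13.6057 / 8² = -0.212589063 eV

For emission (electron falling to lower state), the photon energy is:
E_photon = E_17 - E_8 = |-0.047078547 - (-0.212589063)|
E_photon = 0.165511 eV

This energy is carried away by the emitted photon.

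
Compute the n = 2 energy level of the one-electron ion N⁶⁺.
-166.6698 eV

For hydrogen-like ions, the energy levels scale with Z²:
E_n = -13.6057 Z² / n² eV

For N⁶⁺ (Z = 7) at n = 2:
E_2 = -13.6057 × 7² / 2²
E_2 = -13.6057 × 49 / 4
E_2 = -666.6793 / 4
E_2 = -166.6698 eV

The energy is 49 times more negative than hydrogen at the same n due to the stronger nuclear charge.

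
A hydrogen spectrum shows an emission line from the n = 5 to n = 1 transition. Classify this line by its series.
Lyman series

The spectral series in hydrogen are named based on the final (lower) energy level:
- Lyman series: n_final = 1 (ultraviolet)
- Balmer series: n_final = 2 (visible/near-UV)
- Paschen series: n_final = 3 (infrared)
- Brackett series: n_final = 4 (infrared)
- Pfund series: n_final = 5 (far infrared)

Since this transition ends at n = 1, it belongs to the Lyman series.

For reference, this 5 → 1 line has photon energy
ΔE = 13.6057 eV × (1/1² - 1/5²) = 13.06147200 eV,
corresponding to wavelength λ = hc/ΔE = 1239.84 eV·nm / 13.06147200 eV = 94.923451 nm in the ultraviolet region.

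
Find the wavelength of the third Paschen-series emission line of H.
1093.518 nm

The lines of a series are numbered from the longest wavelength (smallest ΔE) outward; the third line is the transition from n = n_f + 3 to n_f.
The Paschen series has all transitions ending at n_f = 3.

For H, the third line (γ-line) is the jump from n = 6 to n = 3:
E_6 = -13.6057 / 6² = -0.37793611 eV
E_3 = -13.6057 / 3² = -1.51174444 eV
ΔE = E_6 - E_3 = 1.13380833 eV

λ = hc/E = 1239.84 eV·nm / 1.13380833 eV
λ = 1093.518 nm

This is the γ-line of the Paschen series in H.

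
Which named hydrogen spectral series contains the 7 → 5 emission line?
Pfund series

The spectral series in hydrogen are named based on the final (lower) energy level:
- Lyman series: n_final = 1 (ultraviolet)
- Balmer series: n_final = 2 (visible/near-UV)
- Paschen series: n_final = 3 (infrared)
- Brackett series: n_final = 4 (infrared)
- Pfund series: n_final = 5 (far infrared)

Since this transition ends at n = 5, it belongs to the Pfund series.

For reference, this 7 → 5 line has photon energy
ΔE = 13.6057 eV × (1/5² - 1/7²) = 0.26656065306 eV,
corresponding to wavelength λ = hc/ΔE = 1239.84 eV·nm / 0.26656065306 eV = 4651.24911 nm in the far infrared region.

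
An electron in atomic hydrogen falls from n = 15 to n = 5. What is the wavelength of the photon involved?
2562.93318 nm

First, find the transition energy using E_n = -13.6057 / n² eV:
E_15 = -13.6057 / 15² = -0.06046977778 eV
E_5 = -13.6057 / 5² = -0.54422800000 eV

Photon energy: |ΔE| = |E_5 - E_15| = 0.48375822222 eV

Convert to wavelength using E = hc/λ with hc = 1239.84 eV·nm:
λ = hc/E = 1239.84 eV·nm / 0.48375822222 eV
λ = 2562.93318 nm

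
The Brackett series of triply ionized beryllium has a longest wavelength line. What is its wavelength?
253.129203 nm

The longest wavelength corresponds to the smallest energy transition in the series.
The Brackett series has all transitions ending at n_f = 4.

For Be³⁺ (Z = 4), the first line (α-line) is the jump from n = 5 to n = 4:
E_5 = -13.6057 × 4² / 5² = -8.7076480000 eV
E_4 = -13.6057 × 4² / 4² = -13.6057000000 eV
ΔE = E_5 - E_4 = 4.8980520000 eV

λ = hc/E = 1239.84 eV·nm / 4.8980520000 eV
λ = 253.129203 nm

This is the α-line of the Brackett series in Be³⁺.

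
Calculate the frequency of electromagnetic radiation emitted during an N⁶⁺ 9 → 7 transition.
1.30e+15 Hz

First, find the transition energy:
E_9 = -13.6057 × 7² / 9² = -8.23060864 eV
E_7 = -13.6057 × 7² / 7² = -13.60570000 eV
|ΔE| = |E_7 - E_9| = 5.37509136 eV

Convert to Joules: E = 5.37509136 eV × (1.602177 × 10⁻¹⁹ J/eV) = 8.6118e-19 J

Using E = hf:
f = E/h = 8.6118e-19 J / (6.62607 × 10⁻³⁴ J·s)
f = 1.30e+15 Hz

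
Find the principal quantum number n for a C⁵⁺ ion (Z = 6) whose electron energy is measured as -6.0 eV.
n = 9

The exact energy levels follow E_n = -13.6057 Z² / n² eV with Z = 6.

The measured value (-6.0 eV) is reported to only 2 significant figures, so we must test candidate n values and see which one matches to that precision.

Candidate energies:
  n = 7:  E = -13.6057 × 6² / 7² = -9.996024 eV
  n = 8:  E = -13.6057 × 6² / 8² = -7.653206 eV
  n = 9:  E = -13.6057 × 6² / 9² = -6.046978 eV  ← matches
  n = 10:  E = -13.6057 × 6² / 10² = -4.898052 eV
  n = 11:  E = -13.6057 × 6² / 11² = -4.047977 eV

Checking against the measurement of -6.0 eV (2 sig figs), only n = 9 agrees:
E_9 = -6.046978 eV, which rounds to -6.0 eV ✓

Therefore n = 9.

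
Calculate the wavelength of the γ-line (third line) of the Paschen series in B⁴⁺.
43.74 nm

The lines of a series are numbered from the longest wavelength (smallest ΔE) outward; the third line is the transition from n = n_f + 3 to n_f.
The Paschen series has all transitions ending at n_f = 3.

For B⁴⁺ (Z = 5), the third line (γ-line) is the jump from n = 6 to n = 3:
E_6 = -13.6057 × 5² / 6² = -9.4484 eV
E_3 = -13.6057 × 5² / 3² = -37.7936 eV
ΔE = E_6 - E_3 = 28.3452 eV

λ = hc/E = 1239.84 eV·nm / 28.3452 eV
λ = 43.74 nm

This is the γ-line of the Paschen series in B⁴⁺.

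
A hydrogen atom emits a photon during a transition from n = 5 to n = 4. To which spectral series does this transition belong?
Brackett series

The spectral series in hydrogen are named based on the final (lower) energy level:
- Lyman series: n_final = 1 (ultraviolet)
- Balmer series: n_final = 2 (visible/near-UV)
- Paschen series: n_final = 3 (infrared)
- Brackett series: n_final = 4 (infrared)
- Pfund series: n_final = 5 (far infrared)

Since this transition ends at n = 4, it belongs to the Brackett series.

For reference, this 5 → 4 line has photon energy
ΔE = 13.6057 eV × (1/4² - 1/5²) = 0.3061282500 eV,
corresponding to wavelength λ = hc/ΔE = 1239.84 eV·nm / 0.3061282500 eV = 4050.0673 nm in the infrared region.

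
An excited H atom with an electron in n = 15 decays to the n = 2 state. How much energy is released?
3.341 eV

The energy levels are E_n = -13.6057 eV / n².

Energy at n = 15: E_15 = -13.6057 / 15² = -0.060470 eV
Energy at n = 2: E_2 = -13.6057 / 2² = -3.401425 eV

For emission (electron falling to lower state), the photon energy is:
E_photon = E_15 - E_2 = |-0.060470 - (-3.401425)|
E_photon = 3.341 eV

This energy is carried away by the emitted photon.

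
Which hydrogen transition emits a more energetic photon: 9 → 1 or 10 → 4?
9 → 1

Calculate the energy for each transition:

Transition 9 → 1:
ΔE₁ = |E_1 - E_9| = |-13.6057/1² - (-13.6057/9²)|
ΔE₁ = |-13.6057000000 - (-0.1679716049)| = 13.4377284 eV

Transition 10 → 4:
ΔE₂ = |E_4 - E_10| = |-13.6057/4² - (-13.6057/10²)|
ΔE₂ = |-0.8503562500 - (-0.1360570000)| = 0.7142993 eV

Since 13.4377284 eV > 0.7142993 eV, the transition 9 → 1 emits the more energetic photon.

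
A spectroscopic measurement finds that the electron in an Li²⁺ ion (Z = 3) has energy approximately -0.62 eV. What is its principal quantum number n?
n = 14

The exact energy levels follow E_n = -13.6057 Z² / n² eV with Z = 3.

The measured value (-0.62 eV) is reported to only 2 significant figures, so we must test candidate n values and see which one matches to that precision.

Candidate energies:
  n = 12:  E = -13.6057 × 3² / 12² = -0.85036 eV
  n = 13:  E = -13.6057 × 3² / 13² = -0.72456 eV
  n = 14:  E = -13.6057 × 3² / 14² = -0.62475 eV  ← matches
  n = 15:  E = -13.6057 × 3² / 15² = -0.54423 eV
  n = 16:  E = -13.6057 × 3² / 16² = -0.47833 eV

Checking against the measurement of -0.62 eV (2 sig figs), only n = 14 agrees:
E_14 = -0.62475 eV, which rounds to -0.62 eV ✓

Therefore n = 14.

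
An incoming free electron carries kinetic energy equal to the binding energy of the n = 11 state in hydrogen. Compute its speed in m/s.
1.99e+05 m/s (or 0.06634% of c)

The binding energy at n = 11 for hydrogen is:
E_11 = -13.6057/11² = -0.1124438 eV
|E_11| = 0.1124438 eV

Convert to Joules:
KE = 0.1124438 eV × (1.602177 × 10⁻¹⁹ J/eV) = 1.8015e-20 J

Using KE = ½mv²:
v = √(2·KE/m_e)
v = √(2 × 1.8015e-20 J / 9.10938 × 10⁻³¹ kg)
v = 1.99e+05 m/s

This is approximately 0.06634% the speed of light.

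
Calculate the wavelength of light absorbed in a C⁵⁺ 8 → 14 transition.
240.549449 nm

First, find the transition energy using E_n = -13.6057 Z² / n² eV:
E_8 = -13.6057 × 6² / 8² = -7.6532062500 eV
E_14 = -13.6057 × 6² / 14² = -2.4990061224 eV

Photon energy: |ΔE| = |E_14 - E_8| = 5.1542001276 eV

Convert to wavelength using E = hc/λ with hc = 1239.84 eV·nm:
λ = hc/E = 1239.84 eV·nm / 5.1542001276 eV
λ = 240.549449 nm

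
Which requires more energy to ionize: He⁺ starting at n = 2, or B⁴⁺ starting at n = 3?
B⁴⁺ at n = 3 (E = -37.794 eV)

Using E_n = -13.6057 Z² / n² eV:

He⁺ (Z = 2) at n = 2:
E = -13.6057 × 2² / 2² = -13.6057 × 4 / 4 = -13.605700 eV

B⁴⁺ (Z = 5) at n = 3:
E = -13.6057 × 5² / 3² = -13.6057 × 25 / 9 = -37.793611 eV

Since -37.793611 eV < -13.605700 eV,
B⁴⁺ at n = 3 is more tightly bound (requires more energy to ionize).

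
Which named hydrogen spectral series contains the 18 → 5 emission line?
Pfund series

The spectral series in hydrogen are named based on the final (lower) energy level:
- Lyman series: n_final = 1 (ultraviolet)
- Balmer series: n_final = 2 (visible/near-UV)
- Paschen series: n_final = 3 (infrared)
- Brackett series: n_final = 4 (infrared)
- Pfund series: n_final = 5 (far infrared)

Since this transition ends at n = 5, it belongs to the Pfund series.

For reference, this 18 → 5 line has photon energy
ΔE = 13.6057 eV × (1/5² - 1/18²) = 0.502235099 eV,
corresponding to wavelength λ = hc/ΔE = 1239.84 eV·nm / 0.502235099 eV = 2468.645 nm in the far infrared region.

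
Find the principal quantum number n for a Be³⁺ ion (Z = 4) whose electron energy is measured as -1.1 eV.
n = 14

The exact energy levels follow E_n = -13.6057 Z² / n² eV with Z = 4.

The measured value (-1.1 eV) is reported to only 2 significant figures, so we must test candidate n values and see which one matches to that precision.

Candidate energies:
  n = 12:  E = -13.6057 × 4² / 12² = -1.51174 eV
  n = 13:  E = -13.6057 × 4² / 13² = -1.28811 eV
  n = 14:  E = -13.6057 × 4² / 14² = -1.11067 eV  ← matches
  n = 15:  E = -13.6057 × 4² / 15² = -0.96752 eV
  n = 16:  E = -13.6057 × 4² / 16² = -0.85036 eV

Checking against the measurement of -1.1 eV (2 sig figs), only n = 14 agrees:
E_14 = -1.11067 eV, which rounds to -1.1 eV ✓

Therefore n = 14.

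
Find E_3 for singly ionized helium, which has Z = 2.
-6.0470 eV

For hydrogen-like ions, the energy levels scale with Z²:
E_n = -13.6057 Z² / n² eV

For He⁺ (Z = 2) at n = 3:
E_3 = -13.6057 × 2² / 3²
E_3 = -13.6057 × 4 / 9
E_3 = -54.4228 / 9
E_3 = -6.0470 eV

The energy is 4 times more negative than hydrogen at the same n due to the stronger nuclear charge.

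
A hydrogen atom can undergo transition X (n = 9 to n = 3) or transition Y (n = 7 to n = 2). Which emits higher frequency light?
7 → 2

Calculate the energy for each transition:

Transition 9 → 3:
ΔE₁ = |E_3 - E_9| = |-13.6057/3² - (-13.6057/9²)|
ΔE₁ = |-1.5117444444 - (-0.1679716049)| = 1.3437728 eV

Transition 7 → 2:
ΔE₂ = |E_2 - E_7| = |-13.6057/2² - (-13.6057/7²)|
ΔE₂ = |-3.4014250000 - (-0.2776673469)| = 3.1237577 eV

Since 3.1237577 eV > 1.3437728 eV, the transition 7 → 2 emits the more energetic photon.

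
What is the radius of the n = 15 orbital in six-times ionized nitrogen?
1.7009 nm (or 17.0093 Å)

The Bohr radius formula is:
r_n = n² a₀ / Z

where a₀ = 0.0529177 nm is the Bohr radius.

For N⁶⁺ (Z = 7) at n = 15:
r_15 = 15² × 0.0529177 nm / 7
r_15 = 225 × 0.0529177 nm / 7
r_15 = 11.90648 nm / 7
r_15 = 1.7009 nm

The electron orbits at approximately 1.7009 nm from the nucleus.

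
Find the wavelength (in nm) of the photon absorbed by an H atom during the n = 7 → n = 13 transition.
6288.48880 nm

First, find the transition energy using E_n = -13.6057 / n² eV:
E_7 = -13.6057 / 7² = -0.27766734694 eV
E_13 = -13.6057 / 13² = -0.08050710059 eV

Photon energy: |ΔE| = |E_13 - E_7| = 0.19716024635 eV

Convert to wavelength using E = hc/λ with hc = 1239.84 eV·nm:
λ = hc/E = 1239.84 eV·nm / 0.19716024635 eV
λ = 6288.48880 nm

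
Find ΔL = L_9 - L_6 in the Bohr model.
3.16e-34 J·s (or 3ℏ)

In the Bohr model, L_n = nℏ where ℏ = 1.0546e-34 J·s.

L_9 = 9ℏ = 9.4914e-34 J·s
L_6 = 6ℏ = 6.3276e-34 J·s

ΔL = L_9 - L_6 = (9 - 6)ℏ = 3ℏ
ΔL = 3 × 1.0546e-34 J·s = 3.16e-34 J·s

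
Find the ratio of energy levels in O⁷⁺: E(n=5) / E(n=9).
3.240

Using E_n = -13.6057 Z² / n² eV with Z = 8:

E_5 = -13.6057 × 8² / 5² = -870.7648 / 25 = -34.830592000 eV
E_9 = -13.6057 × 8² / 9² = -870.7648 / 81 = -10.750182716 eV

The ratio is:
E_5/E_9 = (-34.830592000) / (-10.750182716)
E_5/E_9 = (-870.7648/25) / (-870.7648/81)
E_5/E_9 = 81/25
E_5/E_9 = 3.240
(Note: the Z² factors cancel in the ratio.)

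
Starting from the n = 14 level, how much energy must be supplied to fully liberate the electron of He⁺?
0.27767 eV

The ionization energy is the energy needed to remove the electron completely (n → ∞).

For a hydrogen-like ion with Z = 2, E_n = -13.6057 Z² / n² eV.

At n = 14: E_14 = -13.6057 × 2² / 14² = -0.27766735 eV
At n = ∞: E_∞ = 0 eV

Ionization energy = E_∞ - E_14 = 0 - (-0.27766735) = 0.27766735 eV
Ionization energy ≈ 0.27767 eV

This is also called the binding energy of the electron in state n = 14.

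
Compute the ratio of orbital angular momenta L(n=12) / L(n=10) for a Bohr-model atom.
1.2000

In the Bohr model, L_n = nℏ, so the ratio is purely the ratio of quantum numbers:

L_12/L_10 = 12ℏ / 10ℏ = 12/10 = 1.2000

The angular momentum scales linearly with n.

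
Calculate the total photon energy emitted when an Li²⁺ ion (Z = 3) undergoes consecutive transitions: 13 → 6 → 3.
12.881136 eV

The energy levels of Li²⁺ are E_n = -13.6057 × 3² / n² eV.

First transition (13 → 6):
ΔE₁ = |E_6 - E_13|
ΔE₁ = |-3.401425000000 - (-0.724563905325)| = 2.676861095 eV

Second transition (6 → 3):
ΔE₂ = |E_3 - E_6|
ΔE₂ = |-13.605700000000 - (-3.401425000000)| = 10.204275000 eV

Total energy released:
E_total = ΔE₁ + ΔE₂ = 2.676861095 + 10.204275000 = 12.881136 eV

Note: This equals the direct transition 13 → 3: 12.881136 eV ✓
Energy is conserved regardless of the path taken.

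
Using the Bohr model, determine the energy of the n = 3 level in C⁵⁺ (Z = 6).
-54.422800 eV

For hydrogen-like ions, the energy levels scale with Z²:
E_n = -13.6057 Z² / n² eV

For C⁵⁺ (Z = 6) at n = 3:
E_3 = -13.6057 × 6² / 3²
E_3 = -13.6057 × 36 / 9
E_3 = -489.8052 / 9
E_3 = -54.422800 eV

The energy is 36 times more negative than hydrogen at the same n due to the stronger nuclear charge.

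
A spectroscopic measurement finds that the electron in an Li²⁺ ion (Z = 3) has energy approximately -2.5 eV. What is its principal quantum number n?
n = 7

The exact energy levels follow E_n = -13.6057 Z² / n² eV with Z = 3.

The measured value (-2.5 eV) is reported to only 2 significant figures, so we must test candidate n values and see which one matches to that precision.

Candidate energies:
  n = 5:  E = -13.6057 × 3² / 5² = -4.89805 eV
  n = 6:  E = -13.6057 × 3² / 6² = -3.40143 eV
  n = 7:  E = -13.6057 × 3² / 7² = -2.49901 eV  ← matches
  n = 8:  E = -13.6057 × 3² / 8² = -1.91330 eV
  n = 9:  E = -13.6057 × 3² / 9² = -1.51174 eV

Checking against the measurement of -2.5 eV (2 sig figs), only n = 7 agrees:
E_7 = -2.49901 eV, which rounds to -2.5 eV ✓

Therefore n = 7.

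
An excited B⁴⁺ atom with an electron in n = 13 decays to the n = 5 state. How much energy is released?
11.593022 eV

The energy levels are E_n = -13.6057 Z² eV / n².

Energy at n = 13: E_13 = -13.6057 × 5² / 13² = -2.012677515 eV
Energy at n = 5: E_5 = -13.6057 × 5² / 5² = -13.605700000 eV

For emission (electron falling to lower state), the photon energy is:
E_photon = E_13 - E_5 = |-2.012677515 - (-13.605700000)|
E_photon = 11.593022 eV

This energy is carried away by the emitted photon.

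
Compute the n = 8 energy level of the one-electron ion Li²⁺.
-1.91330 eV

For hydrogen-like ions, the energy levels scale with Z²:
E_n = -13.6057 Z² / n² eV

For Li²⁺ (Z = 3) at n = 8:
E_8 = -13.6057 × 3² / 8²
E_8 = -13.6057 × 9 / 64
E_8 = -122.4513 / 64
E_8 = -1.91330 eV

The energy is 9 times more negative than hydrogen at the same n due to the stronger nuclear charge.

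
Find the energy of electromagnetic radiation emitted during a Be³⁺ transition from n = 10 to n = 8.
1.22 eV

The energy levels are E_n = -13.6057 Z² eV / n².

Energy at n = 10: E_10 = -13.6057 × 4² / 10² = -2.17691 eV
Energy at n = 8: E_8 = -13.6057 × 4² / 8² = -3.40143 eV

For emission (electron falling to lower state), the photon energy is:
E_photon = E_10 - E_8 = |-2.17691 - (-3.40143)|
E_photon = 1.22 eV

This energy is carried away by the emitted photon.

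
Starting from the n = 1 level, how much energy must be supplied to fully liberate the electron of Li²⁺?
122.45130 eV

The ionization energy is the energy needed to remove the electron completely (n → ∞).

For a hydrogen-like ion with Z = 3, E_n = -13.6057 Z² / n² eV.

At n = 1: E_1 = -13.6057 × 3² / 1² = -122.45130000 eV
At n = ∞: E_∞ = 0 eV

Ionization energy = E_∞ - E_1 = 0 - (-122.45130000) = 122.45130000 eV
Ionization energy ≈ 122.45130 eV

This is also called the binding energy of the electron in state n = 1.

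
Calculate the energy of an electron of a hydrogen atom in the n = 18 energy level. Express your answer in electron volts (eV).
-0.042 eV

The energy levels of a hydrogen-like atom are given by:
E_n = -13.6057 eV / n²

For n = 18:
E_18 = -13.6057 eV / 18²
E_18 = -13.6057 eV / 324
E_18 = -0.042 eV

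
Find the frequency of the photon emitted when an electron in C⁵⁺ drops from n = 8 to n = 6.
1.439e+15 Hz

First, find the transition energy:
E_8 = -13.6057 × 6² / 8² = -7.65320625 eV
E_6 = -13.6057 × 6² / 6² = -13.60570000 eV
|ΔE| = |E_6 - E_8| = 5.95249375 eV

Convert to Joules: E = 5.95249375 eV × (1.602177 × 10⁻¹⁹ J/eV) = 9.53695e-19 J

Using E = hf:
f = E/h = 9.53695e-19 J / (6.62607 × 10⁻³⁴ J·s)
f = 1.439e+15 Hz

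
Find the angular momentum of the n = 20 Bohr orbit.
2.109e-33 J·s (or 20ℏ)

In the Bohr model, angular momentum is quantized:
L = nℏ

where ℏ = h/(2π) = 1.05457e-34 J·s

For n = 20:
L = 20 × 1.05457e-34 J·s
L = 2.109e-33 J·s

This can also be written as L = 20ℏ.
The angular momentum is an integer multiple of the reduced Planck constant.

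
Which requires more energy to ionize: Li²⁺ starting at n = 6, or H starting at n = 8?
Li²⁺ at n = 6 (E = -3.401425 eV)

Using E_n = -13.6057 Z² / n² eV:

Li²⁺ (Z = 3) at n = 6:
E = -13.6057 × 3² / 6² = -13.6057 × 9 / 36 = -3.401425000 eV

H (Z = 1) at n = 8:
E = -13.6057 × 1² / 8² = -13.6057 × 1 / 64 = -0.212589063 eV

Since -3.401425000 eV < -0.212589063 eV,
Li²⁺ at n = 6 is more tightly bound (requires more energy to ionize).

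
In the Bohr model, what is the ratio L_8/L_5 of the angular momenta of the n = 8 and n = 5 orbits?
1.60000

In the Bohr model, L_n = nℏ, so the ratio is purely the ratio of quantum numbers:

L_8/L_5 = 8ℏ / 5ℏ = 8/5 = 1.60000

The angular momentum scales linearly with n.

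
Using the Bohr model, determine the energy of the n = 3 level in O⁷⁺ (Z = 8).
-96.751644 eV

For hydrogen-like ions, the energy levels scale with Z²:
E_n = -13.6057 Z² / n² eV

For O⁷⁺ (Z = 8) at n = 3:
E_3 = -13.6057 × 8² / 3²
E_3 = -13.6057 × 64 / 9
E_3 = -870.7648 / 9
E_3 = -96.751644 eV

The energy is 64 times more negative than hydrogen at the same n due to the stronger nuclear charge.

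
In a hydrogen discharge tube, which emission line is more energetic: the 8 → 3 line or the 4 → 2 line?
4 → 2

Calculate the energy for each transition:

Transition 8 → 3:
ΔE₁ = |E_3 - E_8| = |-13.6057/3² - (-13.6057/8²)|
ΔE₁ = |-1.51174444444 - (-0.21258906250)| = 1.29915538 eV

Transition 4 → 2:
ΔE₂ = |E_2 - E_4| = |-13.6057/2² - (-13.6057/4²)|
ΔE₂ = |-3.40142500000 - (-0.85035625000)| = 2.55106875 eV

Since 2.55106875 eV > 1.29915538 eV, the transition 4 → 2 emits the more energetic photon.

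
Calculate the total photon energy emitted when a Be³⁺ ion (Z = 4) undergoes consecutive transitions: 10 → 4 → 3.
22.011 eV

The energy levels of Be³⁺ are E_n = -13.6057 × 4² / n² eV.

First transition (10 → 4):
ΔE₁ = |E_4 - E_10|
ΔE₁ = |-13.605700000 - (-2.176912000)| = 11.428788 eV

Second transition (4 → 3):
ΔE₂ = |E_3 - E_4|
ΔE₂ = |-24.187911111 - (-13.605700000)| = 10.582211 eV

Total energy released:
E_total = ΔE₁ + ΔE₂ = 11.428788 + 10.582211 = 22.011 eV

Note: This equals the direct transition 10 → 3: 22.011 eV ✓
Energy is conserved regardless of the path taken.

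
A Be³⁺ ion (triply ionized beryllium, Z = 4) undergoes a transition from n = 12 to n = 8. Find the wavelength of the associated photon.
656.11089 nm

First, find the transition energy using E_n = -13.6057 Z² / n² eV:
E_12 = -13.6057 × 4² / 12² = -1.511744444 eV
E_8 = -13.6057 × 4² / 8² = -3.401425000 eV

Photon energy: |ΔE| = |E_8 - E_12| = 1.889680556 eV

Convert to wavelength using E = hc/λ with hc = 1239.84 eV·nm:
λ = hc/E = 1239.84 eV·nm / 1.889680556 eV
λ = 656.11089 nm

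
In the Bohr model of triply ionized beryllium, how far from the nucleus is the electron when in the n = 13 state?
2.23577 nm (or 22.35774 Å)

The Bohr radius formula is:
r_n = n² a₀ / Z

where a₀ = 0.05291772 nm is the Bohr radius.

For Be³⁺ (Z = 4) at n = 13:
r_13 = 13² × 0.05291772 nm / 4
r_13 = 169 × 0.05291772 nm / 4
r_13 = 8.943095 nm / 4
r_13 = 2.23577 nm

The electron orbits at approximately 2.23577 nm from the nucleus.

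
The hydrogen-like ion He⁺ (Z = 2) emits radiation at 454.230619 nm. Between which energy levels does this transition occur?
n = 9 → n = 4

First, find the photon energy from the wavelength (hc = 1239.84 eV·nm):
E = hc/λ = 1239.84 eV·nm / 454.230619 nm = 2.7295386 eV

The energy levels of He⁺ satisfy E_n = -13.6057 × 2² / n² eV, so an emission n_i → n_f releases
ΔE = 13.6057 × 2² × (1/n_f² − 1/n_i²) eV.

Setting ΔE equal to the photon energy:
1/n_f² − 1/n_i² = 2.7295386 / (13.6057 × 2²) = 0.050154321

Since 1/n_i² must be positive, we need 1/n_f² > 0.050154321, i.e. n_f ≤ 4. For each allowed n_f, solve n_i = (1/n_f² − 0.050154321)^(−1/2) and check whether it is a whole number:
  n_f = 1: 1/n_i² = 1.000000000 − 0.050154321 = 0.949845679 → n_i = 1.026  (not an integer) ✗
  n_f = 2: 1/n_i² = 0.250000000 − 0.050154321 = 0.199845679 → n_i = 2.237  (not an integer) ✗
  n_f = 3: 1/n_i² = 0.111111111 − 0.050154321 = 0.060956790 → n_i = 4.050  (not an integer) ✗
  n_f = 4: 1/n_i² = 0.062500000 − 0.050154321 = 0.012345679 → n_i = 9.000  → integer, n_i = 9 ✓

Only n_f = 4 gives an integer upper level, n_i = 9.

The transition is from n = 9 to n = 4 (emission).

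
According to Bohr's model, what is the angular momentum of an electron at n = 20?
2.109e-33 J·s (or 20ℏ)

In the Bohr model, angular momentum is quantized:
L = nℏ

where ℏ = h/(2π) = 1.05457e-34 J·s

For n = 20:
L = 20 × 1.05457e-34 J·s
L = 2.109e-33 J·s

This can also be written as L = 20ℏ.
The angular momentum is an integer multiple of the reduced Planck constant.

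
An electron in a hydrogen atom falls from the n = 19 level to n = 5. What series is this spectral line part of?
Pfund series

The spectral series in hydrogen are named based on the final (lower) energy level:
- Lyman series: n_final = 1 (ultraviolet)
- Balmer series: n_final = 2 (visible/near-UV)
- Paschen series: n_final = 3 (infrared)
- Brackett series: n_final = 4 (infrared)
- Pfund series: n_final = 5 (far infrared)

Since this transition ends at n = 5, it belongs to the Pfund series.

For reference, this 19 → 5 line has photon energy
ΔE = 13.6057 eV × (1/5² - 1/19²) = 0.50653908033 eV,
corresponding to wavelength λ = hc/ΔE = 1239.84 eV·nm / 0.50653908033 eV = 2447.66899 nm in the far infrared region.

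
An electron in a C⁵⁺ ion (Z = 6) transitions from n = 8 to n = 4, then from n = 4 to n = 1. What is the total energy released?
482.1520 eV

The energy levels of C⁵⁺ are E_n = -13.6057 × 6² / n² eV.

First transition (8 → 4):
ΔE₁ = |E_4 - E_8|
ΔE₁ = |-30.6128250000 - (-7.6532062500)| = 22.9596188 eV

Second transition (4 → 1):
ΔE₂ = |E_1 - E_4|
ΔE₂ = |-489.8052000000 - (-30.6128250000)| = 459.1923750 eV

Total energy released:
E_total = ΔE₁ + ΔE₂ = 22.9596188 + 459.1923750 = 482.1520 eV

Note: This equals the direct transition 8 → 1: 482.1520 eV ✓
Energy is conserved regardless of the path taken.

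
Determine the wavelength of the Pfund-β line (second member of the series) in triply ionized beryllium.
290.70307 nm

The lines of a series are numbered from the longest wavelength (smallest ΔE) outward; the second line is the transition from n = n_f + 2 to n_f.
The Pfund series has all transitions ending at n_f = 5.

For Be³⁺ (Z = 4), the second line (β-line) is the jump from n = 7 to n = 5:
E_7 = -13.6057 × 4² / 7² = -4.442677551 eV
E_5 = -13.6057 × 4² / 5² = -8.707648000 eV
ΔE = E_7 - E_5 = 4.264970449 eV

λ = hc/E = 1239.84 eV·nm / 4.264970449 eV
λ = 290.70307 nm

This is the β-line of the Pfund series in Be³⁺.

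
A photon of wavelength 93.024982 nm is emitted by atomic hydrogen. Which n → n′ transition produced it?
n = 7 → n = 1

First, find the photon energy from the wavelength (hc = 1239.84 eV·nm):
E = hc/λ = 1239.84 eV·nm / 93.024982 nm = 13.328033 eV

The energy levels of hydrogen satisfy E_n = -13.6057 / n² eV, so an emission n_i → n_f releases
ΔE = 13.6057 × (1/n_f² − 1/n_i²) eV.

Setting ΔE equal to the photon energy:
1/n_f² − 1/n_i² = 13.328033 / 13.6057 = 0.97959186

Since 1/n_i² must be positive, we need 1/n_f² > 0.97959186, i.e. n_f ≤ 1. For each allowed n_f, solve n_i = (1/n_f² − 0.97959186)^(−1/2) and check whether it is a whole number:
  n_f = 1: 1/n_i² = 1.00000000 − 0.97959186 = 0.02040814 → n_i = 7.000  → integer, n_i = 7 ✓

Only n_f = 1 gives an integer upper level, n_i = 7.

The transition is from n = 7 to n = 1 (emission).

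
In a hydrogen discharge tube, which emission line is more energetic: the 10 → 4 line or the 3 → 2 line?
3 → 2

Calculate the energy for each transition:

Transition 10 → 4:
ΔE₁ = |E_4 - E_10| = |-13.6057/4² - (-13.6057/10²)|
ΔE₁ = |-0.85035625000 - (-0.13605700000)| = 0.71429925 eV

Transition 3 → 2:
ΔE₂ = |E_2 - E_3| = |-13.6057/2² - (-13.6057/3²)|
ΔE₂ = |-3.40142500000 - (-1.51174444444)| = 1.88968056 eV

Since 1.88968056 eV > 0.71429925 eV, the transition 3 → 2 emits the more energetic photon.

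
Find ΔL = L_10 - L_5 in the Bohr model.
5.273e-34 J·s (or 5ℏ)

In the Bohr model, L_n = nℏ where ℏ = 1.05457e-34 J·s.

L_10 = 10ℏ = 1.05457e-33 J·s
L_5 = 5ℏ = 5.27285e-34 J·s

ΔL = L_10 - L_5 = (10 - 5)ℏ = 5ℏ
ΔL = 5 × 1.05457e-34 J·s = 5.273e-34 J·s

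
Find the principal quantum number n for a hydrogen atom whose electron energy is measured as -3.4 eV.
n = 2

The exact energy levels follow E_n = -13.6057 eV / n².

The measured value (-3.4 eV) is reported to only 2 significant figures, so we must test candidate n values and see which one matches to that precision.

Candidate energies:
  n = 1:  E = -13.6057/1² = -13.60570 eV
  n = 2:  E = -13.6057/2² = -3.40143 eV  ← matches
  n = 3:  E = -13.6057/3² = -1.51174 eV
  n = 4:  E = -13.6057/4² = -0.85036 eV

Checking against the measurement of -3.4 eV (2 sig figs), only n = 2 agrees:
E_2 = -3.40143 eV, which rounds to -3.4 eV ✓

Therefore n = 2.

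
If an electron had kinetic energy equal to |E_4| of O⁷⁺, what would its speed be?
4.3754e+06 m/s (or 1.459% of c)

The binding energy at n = 4 for O⁷⁺ is:
E_4 = -13.6057 × 8²/4² = -54.422800 eV
|E_4| = 54.422800 eV

Convert to Joules:
KE = 54.422800 eV × (1.602177 × 10⁻¹⁹ J/eV) = 8.719496e-18 J

Using KE = ½mv²:
v = √(2·KE/m_e)
v = √(2 × 8.719496e-18 J / 9.10938 × 10⁻³¹ kg)
v = 4.3754e+06 m/s

This is approximately 1.459% the speed of light.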